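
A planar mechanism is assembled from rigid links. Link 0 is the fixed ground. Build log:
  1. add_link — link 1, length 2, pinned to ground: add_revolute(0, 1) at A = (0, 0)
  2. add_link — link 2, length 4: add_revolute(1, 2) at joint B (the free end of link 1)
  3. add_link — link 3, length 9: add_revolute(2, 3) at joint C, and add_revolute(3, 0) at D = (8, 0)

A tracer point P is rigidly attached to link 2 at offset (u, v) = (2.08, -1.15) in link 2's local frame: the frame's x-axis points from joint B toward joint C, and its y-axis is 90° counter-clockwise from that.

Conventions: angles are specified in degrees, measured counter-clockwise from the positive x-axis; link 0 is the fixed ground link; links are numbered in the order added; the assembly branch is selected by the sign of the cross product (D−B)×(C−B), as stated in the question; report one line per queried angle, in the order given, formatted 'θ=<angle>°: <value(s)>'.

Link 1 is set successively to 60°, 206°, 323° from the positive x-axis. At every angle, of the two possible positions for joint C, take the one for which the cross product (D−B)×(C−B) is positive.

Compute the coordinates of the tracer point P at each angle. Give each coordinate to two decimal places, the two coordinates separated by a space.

A=(0,0), D=(8.00,0)
θ=60°: B = A + 2.00·(cos60°, sin60°) = (1.0000, 1.7321)
θ=60°: |BD| = 7.2111
θ=60°: circle(B,4.00) ∩ circle(D,9.00): a=-0.9014, h=3.8971
θ=60°:   candidates: C₊=(1.0611,5.7316) cross=28.102; C₋=(-0.8111,-1.8345) cross=-28.102
θ=60°:   branch + wants cross > 0 → take C=(1.0611,5.7316) (cross=28.102)
θ=60°: ex = (C−B)/|BC| = (0.0153,0.9999); ey = (-0.9999,0.0153)
θ=60°: P = B + 2.08·ex + -1.15·ey = (2.1816,3.7943)
θ=206°: B = A + 2.00·(cos206°, sin206°) = (-1.7976, -0.8767)
θ=206°: |BD| = 9.8367
θ=206°: circle(B,4.00) ∩ circle(D,9.00): a=1.6144, h=3.6597
θ=206°:   candidates: C₊=(-0.5158,2.9123) cross=36.000; C₋=(0.1366,-4.3780) cross=-36.000
θ=206°:   branch + wants cross > 0 → take C=(-0.5158,2.9123) (cross=36.000)
θ=206°: ex = (C−B)/|BC| = (0.3205,0.9473); ey = (-0.9473,0.3205)
θ=206°: P = B + 2.08·ex + -1.15·ey = (-0.0417,0.7250)
θ=323°: B = A + 2.00·(cos323°, sin323°) = (1.5973, -1.2036)
θ=323°: |BD| = 6.5149
θ=323°: circle(B,4.00) ∩ circle(D,9.00): a=-1.7311, h=3.6060
θ=323°:   candidates: C₊=(-0.7703,2.0205) cross=23.493; C₋=(0.5621,-5.0674) cross=-23.493
θ=323°:   branch + wants cross > 0 → take C=(-0.7703,2.0205) (cross=23.493)
θ=323°: ex = (C−B)/|BC| = (-0.5919,0.8060); ey = (-0.8060,-0.5919)
θ=323°: P = B + 2.08·ex + -1.15·ey = (1.2931,1.1536)

θ=60°: 2.18 3.79
θ=206°: -0.04 0.73
θ=323°: 1.29 1.15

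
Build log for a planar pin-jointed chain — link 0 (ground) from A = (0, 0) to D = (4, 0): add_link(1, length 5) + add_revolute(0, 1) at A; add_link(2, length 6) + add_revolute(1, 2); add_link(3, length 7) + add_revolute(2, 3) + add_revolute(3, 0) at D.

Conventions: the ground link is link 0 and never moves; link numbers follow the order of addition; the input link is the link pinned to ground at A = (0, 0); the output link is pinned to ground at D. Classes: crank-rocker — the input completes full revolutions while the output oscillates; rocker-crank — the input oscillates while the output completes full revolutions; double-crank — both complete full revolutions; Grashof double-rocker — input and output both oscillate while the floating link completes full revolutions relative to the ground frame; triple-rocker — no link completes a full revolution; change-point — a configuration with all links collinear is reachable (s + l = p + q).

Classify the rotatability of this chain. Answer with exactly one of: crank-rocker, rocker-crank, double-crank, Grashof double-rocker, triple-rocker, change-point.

lengths: ground=4, input=5, coupler=6, output=7
sorted: s=4 (shortest), l=7 (longest), p+q=11
s + l = 11 vs p + q = 11
s + l = p + q → change-point (collinear configuration reachable)

change-point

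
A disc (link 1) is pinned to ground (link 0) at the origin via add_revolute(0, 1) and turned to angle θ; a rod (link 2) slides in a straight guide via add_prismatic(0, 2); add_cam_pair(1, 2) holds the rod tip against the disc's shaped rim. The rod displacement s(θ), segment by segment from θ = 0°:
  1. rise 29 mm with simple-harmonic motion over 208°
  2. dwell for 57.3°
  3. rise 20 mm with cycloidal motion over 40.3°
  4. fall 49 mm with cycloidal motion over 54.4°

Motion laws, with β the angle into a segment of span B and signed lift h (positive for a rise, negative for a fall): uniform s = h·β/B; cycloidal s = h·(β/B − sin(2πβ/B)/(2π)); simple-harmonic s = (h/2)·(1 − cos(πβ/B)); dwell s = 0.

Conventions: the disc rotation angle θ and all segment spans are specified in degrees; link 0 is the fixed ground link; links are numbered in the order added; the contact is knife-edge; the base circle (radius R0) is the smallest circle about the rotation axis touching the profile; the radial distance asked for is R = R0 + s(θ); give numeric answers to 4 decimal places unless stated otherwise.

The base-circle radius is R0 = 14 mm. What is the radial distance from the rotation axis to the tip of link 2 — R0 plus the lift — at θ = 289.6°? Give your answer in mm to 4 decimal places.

segment 1 (0° to 208°, simple-harmonic, h = 29) is passed completely: s = 0.0000 + (29) = 29.0000
segment 2 (208° to 265.3°, dwell): s unchanged at 29.0000
θ = 289.6° falls in segment 3 (265.3° to 305.6°, cycloidal, h = 20): β = 289.6 − 265.3 = 24.3°, B = 40.3°; Δs = 20·(0.6030 − sin(2π·0.6030)/(2π)) = 13.9784; s = 29.0000 + 13.9784 = 42.9784
R = R0 + s = 14 + 42.9784 = 56.9784

56.9784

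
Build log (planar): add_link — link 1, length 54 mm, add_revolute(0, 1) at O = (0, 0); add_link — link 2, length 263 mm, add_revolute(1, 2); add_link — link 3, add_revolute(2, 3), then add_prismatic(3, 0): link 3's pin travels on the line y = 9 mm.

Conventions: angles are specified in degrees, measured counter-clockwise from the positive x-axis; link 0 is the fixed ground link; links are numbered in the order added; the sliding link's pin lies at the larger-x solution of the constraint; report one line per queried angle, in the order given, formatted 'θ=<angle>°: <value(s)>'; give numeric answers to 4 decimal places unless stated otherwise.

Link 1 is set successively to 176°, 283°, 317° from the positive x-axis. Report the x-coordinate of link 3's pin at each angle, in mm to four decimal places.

geometry: r = 54 mm, L = 263 mm, e = 9 mm
θ=176°: crank pin P = (r cos θ, r sin θ) = (-53.868459, 3.766850)
θ=176°: h = r sin θ − e = 3.766850 − 9 = -5.233150
θ=176°: x = r cos θ + √(L² − h²) = -53.868459 + 262.947930 = 209.079472
θ=283°: crank pin P = (r cos θ, r sin θ) = (12.147357, -52.615983)
θ=283°: h = r sin θ − e = -52.615983 − 9 = -61.615983
θ=283°: x = r cos θ + √(L² − h²) = 12.147357 + 255.680407 = 267.827764
θ=317°: crank pin P = (r cos θ, r sin θ) = (39.493100, -36.827911)
θ=317°: h = r sin θ − e = -36.827911 − 9 = -45.827911
θ=317°: x = r cos θ + √(L² − h²) = 39.493100 + 258.976452 = 298.469552

θ=176°: 209.0795
θ=283°: 267.8278
θ=317°: 298.4696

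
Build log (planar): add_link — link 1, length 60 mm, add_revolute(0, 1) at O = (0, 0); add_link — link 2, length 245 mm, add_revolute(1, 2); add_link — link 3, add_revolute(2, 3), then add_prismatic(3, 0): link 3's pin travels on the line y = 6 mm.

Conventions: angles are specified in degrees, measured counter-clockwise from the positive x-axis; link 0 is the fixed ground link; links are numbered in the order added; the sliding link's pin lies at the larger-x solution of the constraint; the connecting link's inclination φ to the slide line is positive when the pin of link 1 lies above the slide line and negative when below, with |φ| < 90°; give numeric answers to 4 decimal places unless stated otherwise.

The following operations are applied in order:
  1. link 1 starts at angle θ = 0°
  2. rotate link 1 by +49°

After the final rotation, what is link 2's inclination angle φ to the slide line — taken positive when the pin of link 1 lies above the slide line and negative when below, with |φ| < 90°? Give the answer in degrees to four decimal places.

geometry: r = 60 mm, L = 245 mm, e = 6 mm; θ starts at 0°
rotate link 1 by +49°: θ ← 0° +49° = 49°
h = r sin θ − e = 45.282575 − 6 = 39.282575
sin φ = h / L = 39.282575 / 245 = 0.16033704
φ = arcsin(0.16033704) = 9.226460°

9.2265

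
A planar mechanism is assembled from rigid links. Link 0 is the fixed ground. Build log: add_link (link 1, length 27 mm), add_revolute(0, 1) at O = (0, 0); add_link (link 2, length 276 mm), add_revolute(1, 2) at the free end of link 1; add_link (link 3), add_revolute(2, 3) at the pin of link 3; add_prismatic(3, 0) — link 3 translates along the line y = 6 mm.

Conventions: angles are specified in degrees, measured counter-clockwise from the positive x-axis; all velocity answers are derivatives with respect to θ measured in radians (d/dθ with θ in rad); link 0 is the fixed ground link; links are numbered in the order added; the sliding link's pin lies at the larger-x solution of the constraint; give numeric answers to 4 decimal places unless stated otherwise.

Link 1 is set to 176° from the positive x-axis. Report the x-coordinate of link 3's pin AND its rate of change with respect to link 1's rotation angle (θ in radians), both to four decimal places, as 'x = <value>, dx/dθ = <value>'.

geometry: r = 27 mm, L = 276 mm, e = 6 mm
crank pin P = (r cos θ, r sin θ) = (-26.934229, 1.883425)
h = r sin θ − e = 1.883425 − 6 = -4.116575
x = r cos θ + √(L² − h²) = -26.934229 + 275.969299 = 249.035069
dx/dθ = −r sin θ − h·r cos θ/√(L² − h²) (θ in radians; h = -4.116575) = -2.285197

x = 249.0351, dx/dθ = -2.2852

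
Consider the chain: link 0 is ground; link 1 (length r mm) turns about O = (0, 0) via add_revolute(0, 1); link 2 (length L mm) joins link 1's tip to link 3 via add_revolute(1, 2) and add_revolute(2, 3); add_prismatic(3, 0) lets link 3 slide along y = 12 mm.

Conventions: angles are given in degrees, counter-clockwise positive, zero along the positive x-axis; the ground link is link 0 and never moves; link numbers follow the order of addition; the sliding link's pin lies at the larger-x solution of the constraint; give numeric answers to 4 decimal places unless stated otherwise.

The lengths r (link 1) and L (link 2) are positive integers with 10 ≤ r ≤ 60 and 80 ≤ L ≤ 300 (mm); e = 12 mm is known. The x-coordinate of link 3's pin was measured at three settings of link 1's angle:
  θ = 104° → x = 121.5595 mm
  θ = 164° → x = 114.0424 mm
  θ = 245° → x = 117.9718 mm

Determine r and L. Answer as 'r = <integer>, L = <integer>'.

constraint per measurement: (x − r cos θ)² + (r sin θ − e)² = L²
subtracting the θ₁ and θ₂ equations cancels the r² and L² terms:
r = (x₁² − x₂²) / (2[(x₁cos θ₁ + e sin θ₁) − (x₂cos θ₂ + e sin θ₂)]) = 10.0000 → r = 10
L² = (x₁ − r cos θ₁)² + (r sin θ₁ − e)² = 15375.9992 → L = 124.0000 → L = 124
check at θ₃=245°: x = 117.9718 (printed 117.9718) ✓

r = 10, L = 124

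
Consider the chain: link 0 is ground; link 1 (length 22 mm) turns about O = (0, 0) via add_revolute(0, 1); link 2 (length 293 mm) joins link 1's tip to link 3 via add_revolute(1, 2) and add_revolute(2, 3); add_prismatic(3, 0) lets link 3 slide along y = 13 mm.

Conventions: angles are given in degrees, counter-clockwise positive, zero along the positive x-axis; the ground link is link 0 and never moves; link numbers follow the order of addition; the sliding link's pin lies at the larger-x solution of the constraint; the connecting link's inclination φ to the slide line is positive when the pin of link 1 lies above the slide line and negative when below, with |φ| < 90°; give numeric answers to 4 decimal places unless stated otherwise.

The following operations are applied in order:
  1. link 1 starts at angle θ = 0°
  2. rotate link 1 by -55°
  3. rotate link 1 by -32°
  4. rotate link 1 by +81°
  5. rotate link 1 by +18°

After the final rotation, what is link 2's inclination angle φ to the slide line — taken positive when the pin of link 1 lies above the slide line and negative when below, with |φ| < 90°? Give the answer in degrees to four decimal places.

geometry: r = 22 mm, L = 293 mm, e = 13 mm; θ starts at 0°
rotate link 1 by -55°: θ ← 0° -55° = -55°
rotate link 1 by -32°: θ ← -55° -32° = -87°
rotate link 1 by +81°: θ ← -87° +81° = -6°
rotate link 1 by +18°: θ ← -6° +18° = 12°
h = r sin θ − e = 4.574057 − 13 = -8.425943
sin φ = h / L = -8.425943 / 293 = -0.02875748
φ = arcsin(-0.02875748) = -1.647910°

-1.6479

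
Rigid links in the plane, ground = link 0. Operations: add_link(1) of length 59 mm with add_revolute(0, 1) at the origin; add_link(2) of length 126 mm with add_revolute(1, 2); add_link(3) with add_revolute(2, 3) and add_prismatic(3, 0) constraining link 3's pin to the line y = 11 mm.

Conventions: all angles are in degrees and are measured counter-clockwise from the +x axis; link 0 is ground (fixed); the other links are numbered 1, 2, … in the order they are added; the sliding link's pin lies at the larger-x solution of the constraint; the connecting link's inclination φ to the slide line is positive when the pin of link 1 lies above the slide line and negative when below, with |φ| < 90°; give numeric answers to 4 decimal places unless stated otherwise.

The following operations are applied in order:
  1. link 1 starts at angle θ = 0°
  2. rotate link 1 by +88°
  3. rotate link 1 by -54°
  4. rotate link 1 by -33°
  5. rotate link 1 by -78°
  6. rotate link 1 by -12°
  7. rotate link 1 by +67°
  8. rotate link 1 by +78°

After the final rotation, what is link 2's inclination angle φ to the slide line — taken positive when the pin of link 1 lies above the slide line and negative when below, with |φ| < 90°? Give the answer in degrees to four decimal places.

geometry: r = 59 mm, L = 126 mm, e = 11 mm; θ starts at 0°
rotate link 1 by +88°: θ ← 0° +88° = 88°
rotate link 1 by -54°: θ ← 88° -54° = 34°
rotate link 1 by -33°: θ ← 34° -33° = 1°
rotate link 1 by -78°: θ ← 1° -78° = -77°
rotate link 1 by -12°: θ ← -77° -12° = -89°
rotate link 1 by +67°: θ ← -89° +67° = -22°
rotate link 1 by +78°: θ ← -22° +78° = 56°
h = r sin θ − e = 48.913217 − 11 = 37.913217
sin φ = h / L = 37.913217 / 126 = 0.30089855
φ = arcsin(0.30089855) = 17.511580°

17.5116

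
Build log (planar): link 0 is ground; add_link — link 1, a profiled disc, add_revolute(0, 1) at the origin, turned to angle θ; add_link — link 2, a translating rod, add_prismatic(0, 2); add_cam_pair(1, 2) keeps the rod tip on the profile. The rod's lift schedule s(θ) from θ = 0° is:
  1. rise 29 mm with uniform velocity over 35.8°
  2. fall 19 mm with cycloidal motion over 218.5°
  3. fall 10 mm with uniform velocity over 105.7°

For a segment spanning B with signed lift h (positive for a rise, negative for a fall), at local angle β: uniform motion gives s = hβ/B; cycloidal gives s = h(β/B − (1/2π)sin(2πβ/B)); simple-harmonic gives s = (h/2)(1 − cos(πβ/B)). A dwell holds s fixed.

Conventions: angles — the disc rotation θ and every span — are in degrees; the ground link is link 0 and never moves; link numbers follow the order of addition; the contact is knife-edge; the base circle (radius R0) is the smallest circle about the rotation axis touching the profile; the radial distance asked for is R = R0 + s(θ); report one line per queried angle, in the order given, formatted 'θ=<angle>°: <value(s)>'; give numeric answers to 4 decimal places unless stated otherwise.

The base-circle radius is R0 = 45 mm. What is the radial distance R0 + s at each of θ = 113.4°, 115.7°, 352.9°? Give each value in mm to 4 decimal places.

seg 1 [0°–35.8°] uniform, h=29: full span → s += 29 → s = 29.0000
seg 2 [35.8°–254.3°] cycloidal, h=-19: θ=113.4° here. β=77.6, B=218.5. -19·(0.3551 − sin(2π·0.3551)/(2π)) = -4.3602 → s = 24.6398
seg 2 [35.8°–254.3°] cycloidal, h=-19: θ=115.7° here. β=79.9, B=218.5. -19·(0.3657 − sin(2π·0.3657)/(2π)) = -4.6880 → s = 24.3120
seg 2 [35.8°–254.3°] cycloidal, h=-19: full span → s += -19 → s = 10.0000
seg 3 [254.3°–360°] uniform, h=-10: θ=352.9° here. β=98.6, B=105.7. -10·98.6/105.7 = -9.3283 → s = 0.6717
θ=113.4°: R = R0 + s = 45 + 24.6398 = 69.6398
θ=115.7°: R = R0 + s = 45 + 24.3120 = 69.3120
θ=352.9°: R = R0 + s = 45 + 0.6717 = 45.6717

θ=113.4°: 69.6398
θ=115.7°: 69.3120
θ=352.9°: 45.6717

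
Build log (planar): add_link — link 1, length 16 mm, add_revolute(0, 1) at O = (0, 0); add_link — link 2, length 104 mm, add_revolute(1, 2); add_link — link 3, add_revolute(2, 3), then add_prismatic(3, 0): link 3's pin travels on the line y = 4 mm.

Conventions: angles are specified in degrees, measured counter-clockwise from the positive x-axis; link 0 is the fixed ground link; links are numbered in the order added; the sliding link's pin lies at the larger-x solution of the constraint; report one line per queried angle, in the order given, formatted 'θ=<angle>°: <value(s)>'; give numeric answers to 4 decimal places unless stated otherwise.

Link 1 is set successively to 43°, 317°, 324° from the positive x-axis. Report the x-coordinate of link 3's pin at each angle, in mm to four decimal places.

geometry: r = 16 mm, L = 104 mm, e = 4 mm
θ=43°: crank pin P = (r cos θ, r sin θ) = (11.701659, 10.911974)
θ=43°: h = r sin θ − e = 10.911974 − 4 = 6.911974
θ=43°: x = r cos θ + √(L² − h²) = 11.701659 + 103.770056 = 115.471716
θ=317°: crank pin P = (r cos θ, r sin θ) = (11.701659, -10.911974)
θ=317°: h = r sin θ − e = -10.911974 − 4 = -14.911974
θ=317°: x = r cos θ + √(L² − h²) = 11.701659 + 102.925376 = 114.627035
θ=324°: crank pin P = (r cos θ, r sin θ) = (12.944272, -9.404564)
θ=324°: h = r sin θ − e = -9.404564 − 4 = -13.404564
θ=324°: x = r cos θ + √(L² − h²) = 12.944272 + 103.132525 = 116.076797

θ=43°: 115.4717
θ=317°: 114.6270
θ=324°: 116.0768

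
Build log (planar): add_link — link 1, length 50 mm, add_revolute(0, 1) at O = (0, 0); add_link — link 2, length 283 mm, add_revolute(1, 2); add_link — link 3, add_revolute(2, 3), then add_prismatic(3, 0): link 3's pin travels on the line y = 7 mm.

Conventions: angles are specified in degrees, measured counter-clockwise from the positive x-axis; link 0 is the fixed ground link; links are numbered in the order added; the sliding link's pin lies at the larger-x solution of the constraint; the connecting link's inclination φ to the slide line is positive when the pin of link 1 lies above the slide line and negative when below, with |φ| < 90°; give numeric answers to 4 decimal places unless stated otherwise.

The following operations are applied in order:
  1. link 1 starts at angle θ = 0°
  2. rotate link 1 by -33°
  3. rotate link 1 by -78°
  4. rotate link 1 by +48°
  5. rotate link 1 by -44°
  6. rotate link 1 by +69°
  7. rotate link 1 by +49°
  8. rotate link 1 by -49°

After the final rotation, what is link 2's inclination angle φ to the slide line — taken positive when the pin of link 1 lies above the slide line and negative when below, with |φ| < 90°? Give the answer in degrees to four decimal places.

geometry: r = 50 mm, L = 283 mm, e = 7 mm; θ starts at 0°
rotate link 1 by -33°: θ ← 0° -33° = -33°
rotate link 1 by -78°: θ ← -33° -78° = -111°
rotate link 1 by +48°: θ ← -111° +48° = -63°
rotate link 1 by -44°: θ ← -63° -44° = -107°
rotate link 1 by +69°: θ ← -107° +69° = -38°
rotate link 1 by +49°: θ ← -38° +49° = 11°
rotate link 1 by -49°: θ ← 11° -49° = -38°
h = r sin θ − e = -30.783074 − 7 = -37.783074
sin φ = h / L = -37.783074 / 283 = -0.13350909
φ = arcsin(-0.13350909) = -7.672417°

-7.6724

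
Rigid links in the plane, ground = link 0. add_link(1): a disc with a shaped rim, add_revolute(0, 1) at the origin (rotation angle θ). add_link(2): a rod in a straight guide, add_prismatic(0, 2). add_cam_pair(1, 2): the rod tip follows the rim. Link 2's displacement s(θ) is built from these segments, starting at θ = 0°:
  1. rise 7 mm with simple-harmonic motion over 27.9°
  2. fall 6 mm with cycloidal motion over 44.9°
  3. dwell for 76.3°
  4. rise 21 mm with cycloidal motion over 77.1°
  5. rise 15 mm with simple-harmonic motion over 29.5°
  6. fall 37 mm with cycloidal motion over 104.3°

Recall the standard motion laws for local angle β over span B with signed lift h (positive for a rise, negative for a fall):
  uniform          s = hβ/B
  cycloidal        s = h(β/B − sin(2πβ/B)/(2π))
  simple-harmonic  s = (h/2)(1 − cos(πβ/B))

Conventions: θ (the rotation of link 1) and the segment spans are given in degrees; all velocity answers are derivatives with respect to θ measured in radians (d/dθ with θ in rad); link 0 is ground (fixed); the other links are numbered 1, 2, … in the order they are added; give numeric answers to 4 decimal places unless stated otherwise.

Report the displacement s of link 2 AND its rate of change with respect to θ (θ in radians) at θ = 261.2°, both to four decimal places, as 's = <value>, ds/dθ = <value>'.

segment 1 (0° to 27.9°, simple-harmonic, h = 7) is passed completely: s = 0.0000 + (7) = 7.0000
segment 2 (27.9° to 72.8°, cycloidal, h = -6) is passed completely: s = 7.0000 + (-6) = 1.0000
segment 3 (72.8° to 149.1°, dwell): s unchanged at 1.0000
segment 4 (149.1° to 226.2°, cycloidal, h = 21) is passed completely: s = 1.0000 + (21) = 22.0000
segment 5 (226.2° to 255.7°, simple-harmonic, h = 15) is passed completely: s = 22.0000 + (15) = 37.0000
θ = 261.2° falls in segment 6 (255.7° to 360°, cycloidal, h = -37): β = 261.2 − 255.7 = 5.5°, B = 104.3°; Δs = -37·(0.0527 − sin(2π·0.0527)/(2π)) = -0.0355; s = 37.0000 − 0.0355 = 36.9645
velocity in seg [255.7°–360°] (cycloidal), θ in radians: β = 5.5° = 0.0960 rad, B = 104.3° = 1.8204 rad; ds/dθ = (h/B)(1 − cos(2πβ/B)) = ((-37)/1.8204)(1 − cos(2π·0.0527)) = -1.105477 mm/rad

s = 36.9645, ds/dθ = -1.1055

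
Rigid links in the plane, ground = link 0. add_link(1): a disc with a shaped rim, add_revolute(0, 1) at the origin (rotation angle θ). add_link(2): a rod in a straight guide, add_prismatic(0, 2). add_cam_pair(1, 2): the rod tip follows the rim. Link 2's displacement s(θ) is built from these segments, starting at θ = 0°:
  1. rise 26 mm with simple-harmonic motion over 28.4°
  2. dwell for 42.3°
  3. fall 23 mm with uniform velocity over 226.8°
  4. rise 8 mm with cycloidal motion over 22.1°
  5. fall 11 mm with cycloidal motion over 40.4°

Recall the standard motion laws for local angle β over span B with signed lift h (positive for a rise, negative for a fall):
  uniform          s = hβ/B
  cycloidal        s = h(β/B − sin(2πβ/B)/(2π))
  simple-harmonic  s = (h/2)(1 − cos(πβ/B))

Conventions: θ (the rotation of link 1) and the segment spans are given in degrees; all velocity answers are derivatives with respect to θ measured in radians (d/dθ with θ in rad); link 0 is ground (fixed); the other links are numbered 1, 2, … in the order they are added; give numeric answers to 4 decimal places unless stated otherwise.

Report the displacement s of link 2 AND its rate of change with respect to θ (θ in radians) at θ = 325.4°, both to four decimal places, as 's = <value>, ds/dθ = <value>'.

segment 1 (0° to 28.4°, simple-harmonic, h = 26) is passed completely: s = 0.0000 + (26) = 26.0000
segment 2 (28.4° to 70.7°, dwell): s unchanged at 26.0000
segment 3 (70.7° to 297.5°, uniform, h = -23) is passed completely: s = 26.0000 + (-23) = 3.0000
segment 4 (297.5° to 319.6°, cycloidal, h = 8) is passed completely: s = 3.0000 + (8) = 11.0000
θ = 325.4° falls in segment 5 (319.6° to 360°, cycloidal, h = -11): β = 325.4 − 319.6 = 5.8°, B = 40.4°; Δs = -11·(0.1436 − sin(2π·0.1436)/(2π)) = -0.2056; s = 11.0000 − 0.2056 = 10.7944
velocity in seg [319.6°–360°] (cycloidal), θ in radians: β = 5.8° = 0.1012 rad, B = 40.4° = 0.7051 rad; ds/dθ = (h/B)(1 − cos(2πβ/B)) = ((-11)/0.7051)(1 − cos(2π·0.1436)) = -5.927979 mm/rad

s = 10.7944, ds/dθ = -5.9280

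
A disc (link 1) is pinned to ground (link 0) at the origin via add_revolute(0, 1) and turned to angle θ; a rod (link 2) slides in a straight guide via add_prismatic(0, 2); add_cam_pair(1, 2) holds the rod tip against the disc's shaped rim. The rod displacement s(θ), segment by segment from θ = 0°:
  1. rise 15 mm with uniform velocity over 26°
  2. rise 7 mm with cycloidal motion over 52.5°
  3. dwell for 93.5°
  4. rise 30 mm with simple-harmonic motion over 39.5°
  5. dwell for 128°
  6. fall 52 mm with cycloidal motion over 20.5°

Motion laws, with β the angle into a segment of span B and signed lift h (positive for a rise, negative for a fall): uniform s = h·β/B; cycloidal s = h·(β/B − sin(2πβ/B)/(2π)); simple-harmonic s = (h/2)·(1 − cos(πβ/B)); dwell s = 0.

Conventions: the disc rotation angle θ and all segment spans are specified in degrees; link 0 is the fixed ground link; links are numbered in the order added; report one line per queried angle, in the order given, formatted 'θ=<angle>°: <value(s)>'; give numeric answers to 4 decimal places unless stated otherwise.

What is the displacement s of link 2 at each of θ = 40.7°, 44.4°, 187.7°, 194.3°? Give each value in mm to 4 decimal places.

segment 1 (0° to 26°, uniform, h = 15) is passed completely: s = 0.0000 + (15) = 15.0000
θ = 40.7° falls in segment 2 (26° to 78.5°, cycloidal, h = 7): β = 40.7 − 26 = 14.7°, B = 52.5°; Δs = 7·(0.2800 − sin(2π·0.2800)/(2π)) = 0.8656; s = 15.0000 + 0.8656 = 15.8656
θ = 44.4° falls in segment 2 (26° to 78.5°, cycloidal, h = 7): β = 44.4 − 26 = 18.4°, B = 52.5°; Δs = 7·(0.3505 − sin(2π·0.3505)/(2π)) = 1.5540; s = 15.0000 + 1.5540 = 16.5540
segment 2 (26° to 78.5°, cycloidal, h = 7) is passed completely: s = 15.0000 + (7) = 22.0000
segment 3 (78.5° to 172°, dwell): s unchanged at 22.0000
θ = 187.7° falls in segment 4 (172° to 211.5°, simple-harmonic, h = 30): β = 187.7 − 172 = 15.7°, B = 39.5°; Δs = 30/2·(1 − cos(π·0.3975)) = 10.2514; s = 22.0000 + 10.2514 = 32.2514
θ = 194.3° falls in segment 4 (172° to 211.5°, simple-harmonic, h = 30): β = 194.3 − 172 = 22.3°, B = 39.5°; Δs = 30/2·(1 − cos(π·0.5646)) = 18.0214; s = 22.0000 + 18.0214 = 40.0214

θ=40.7°: 15.8656
θ=44.4°: 16.5540
θ=187.7°: 32.2514
θ=194.3°: 40.0214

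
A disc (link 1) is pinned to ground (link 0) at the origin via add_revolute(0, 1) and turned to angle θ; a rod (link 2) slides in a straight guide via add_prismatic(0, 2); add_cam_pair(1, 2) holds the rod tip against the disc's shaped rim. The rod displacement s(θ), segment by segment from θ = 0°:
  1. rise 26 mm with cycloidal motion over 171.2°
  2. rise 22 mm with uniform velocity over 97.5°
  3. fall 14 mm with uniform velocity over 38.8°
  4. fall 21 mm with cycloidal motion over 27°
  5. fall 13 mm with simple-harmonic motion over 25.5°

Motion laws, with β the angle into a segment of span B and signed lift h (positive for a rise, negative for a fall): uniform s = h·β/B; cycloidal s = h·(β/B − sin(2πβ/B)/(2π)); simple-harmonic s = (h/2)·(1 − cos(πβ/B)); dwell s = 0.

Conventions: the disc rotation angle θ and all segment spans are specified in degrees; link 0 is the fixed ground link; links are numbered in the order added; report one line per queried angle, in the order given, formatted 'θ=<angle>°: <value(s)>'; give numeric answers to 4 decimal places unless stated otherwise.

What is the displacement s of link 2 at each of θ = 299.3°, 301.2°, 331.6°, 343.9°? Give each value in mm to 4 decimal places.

segment 1 (0° to 171.2°, cycloidal, h = 26) is passed completely: s = 0.0000 + (26) = 26.0000
segment 2 (171.2° to 268.7°, uniform, h = 22) is passed completely: s = 26.0000 + (22) = 48.0000
θ = 299.3° falls in segment 3 (268.7° to 307.5°, uniform, h = -14): β = 299.3 − 268.7 = 30.6°, B = 38.8°; Δs = -14·30.6/38.8 = -11.0412; s = 48.0000 − 11.0412 = 36.9588
θ = 301.2° falls in segment 3 (268.7° to 307.5°, uniform, h = -14): β = 301.2 − 268.7 = 32.5°, B = 38.8°; Δs = -14·32.5/38.8 = -11.7268; s = 48.0000 − 11.7268 = 36.2732
segment 3 (268.7° to 307.5°, uniform, h = -14) is passed completely: s = 48.0000 + (-14) = 34.0000
θ = 331.6° falls in segment 4 (307.5° to 334.5°, cycloidal, h = -21): β = 331.6 − 307.5 = 24.1°, B = 27°; Δs = -21·(0.8926 − sin(2π·0.8926)/(2π)) = -20.8326; s = 34.0000 − 20.8326 = 13.1674
segment 4 (307.5° to 334.5°, cycloidal, h = -21) is passed completely: s = 34.0000 + (-21) = 13.0000
θ = 343.9° falls in segment 5 (334.5° to 360°, simple-harmonic, h = -13): β = 343.9 − 334.5 = 9.4°, B = 25.5°; Δs = -13/2·(1 − cos(π·0.3686)) = -3.8928; s = 13.0000 − 3.8928 = 9.1072

θ=299.3°: 36.9588
θ=301.2°: 36.2732
θ=331.6°: 13.1674
θ=343.9°: 9.1072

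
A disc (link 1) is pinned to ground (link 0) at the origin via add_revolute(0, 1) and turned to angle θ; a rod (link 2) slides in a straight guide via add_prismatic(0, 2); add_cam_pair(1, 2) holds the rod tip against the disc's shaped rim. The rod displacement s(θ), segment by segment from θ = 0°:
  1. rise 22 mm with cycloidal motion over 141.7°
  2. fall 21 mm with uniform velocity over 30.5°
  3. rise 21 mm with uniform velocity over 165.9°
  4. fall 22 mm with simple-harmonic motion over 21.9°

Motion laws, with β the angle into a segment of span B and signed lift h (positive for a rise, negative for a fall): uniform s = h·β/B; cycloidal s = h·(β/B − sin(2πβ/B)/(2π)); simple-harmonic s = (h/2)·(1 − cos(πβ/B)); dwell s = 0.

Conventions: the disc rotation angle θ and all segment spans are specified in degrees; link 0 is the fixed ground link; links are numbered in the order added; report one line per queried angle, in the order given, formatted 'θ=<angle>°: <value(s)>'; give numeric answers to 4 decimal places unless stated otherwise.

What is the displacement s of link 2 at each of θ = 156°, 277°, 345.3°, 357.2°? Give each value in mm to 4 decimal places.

segment 1 (0° to 141.7°, cycloidal, h = 22) is passed completely: s = 0.0000 + (22) = 22.0000
θ = 156° falls in segment 2 (141.7° to 172.2°, uniform, h = -21): β = 156 − 141.7 = 14.3°, B = 30.5°; Δs = -21·14.3/30.5 = -9.8459; s = 22.0000 − 9.8459 = 12.1541
segment 2 (141.7° to 172.2°, uniform, h = -21) is passed completely: s = 22.0000 + (-21) = 1.0000
θ = 277° falls in segment 3 (172.2° to 338.1°, uniform, h = 21): β = 277 − 172.2 = 104.8°, B = 165.9°; Δs = 21·104.8/165.9 = 13.2658; s = 1.0000 + 13.2658 = 14.2658
segment 3 (172.2° to 338.1°, uniform, h = 21) is passed completely: s = 1.0000 + (21) = 22.0000
θ = 345.3° falls in segment 4 (338.1° to 360°, simple-harmonic, h = -22): β = 345.3 − 338.1 = 7.2°, B = 21.9°; Δs = -22/2·(1 − cos(π·0.3288)) = -5.3639; s = 22.0000 − 5.3639 = 16.6361
θ = 357.2° falls in segment 4 (338.1° to 360°, simple-harmonic, h = -22): β = 357.2 − 338.1 = 19.1°, B = 21.9°; Δs = -22/2·(1 − cos(π·0.8721)) = -21.1245; s = 22.0000 − 21.1245 = 0.8755

θ=156°: 12.1541
θ=277°: 14.2658
θ=345.3°: 16.6361
θ=357.2°: 0.8755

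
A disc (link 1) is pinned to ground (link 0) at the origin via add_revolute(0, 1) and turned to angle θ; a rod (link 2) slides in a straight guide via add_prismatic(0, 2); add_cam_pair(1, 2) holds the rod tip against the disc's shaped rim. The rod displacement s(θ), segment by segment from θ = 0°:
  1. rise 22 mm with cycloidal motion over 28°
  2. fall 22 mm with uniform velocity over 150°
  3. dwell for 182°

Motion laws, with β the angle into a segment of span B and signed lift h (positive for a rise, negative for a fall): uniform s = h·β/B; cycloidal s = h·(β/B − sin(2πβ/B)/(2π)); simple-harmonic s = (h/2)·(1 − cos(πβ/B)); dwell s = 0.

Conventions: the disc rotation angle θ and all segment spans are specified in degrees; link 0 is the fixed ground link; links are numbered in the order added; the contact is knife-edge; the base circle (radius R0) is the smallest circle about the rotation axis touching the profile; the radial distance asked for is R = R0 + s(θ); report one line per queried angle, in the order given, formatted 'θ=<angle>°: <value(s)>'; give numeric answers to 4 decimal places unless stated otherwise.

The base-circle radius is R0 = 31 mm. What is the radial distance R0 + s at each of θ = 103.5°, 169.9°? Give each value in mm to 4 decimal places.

segment 1 (0° to 28°, cycloidal, h = 22) is passed completely: s = 0.0000 + (22) = 22.0000
θ = 103.5° falls in segment 2 (28° to 178°, uniform, h = -22): β = 103.5 − 28 = 75.5°, B = 150°; Δs = -22·75.5/150 = -11.0733; s = 22.0000 − 11.0733 = 10.9267
θ = 169.9° falls in segment 2 (28° to 178°, uniform, h = -22): β = 169.9 − 28 = 141.9°, B = 150°; Δs = -22·141.9/150 = -20.8120; s = 22.0000 − 20.8120 = 1.1880
θ=103.5°: R = R0 + s = 31 + 10.9267 = 41.9267
θ=169.9°: R = R0 + s = 31 + 1.1880 = 32.1880

θ=103.5°: 41.9267
θ=169.9°: 32.1880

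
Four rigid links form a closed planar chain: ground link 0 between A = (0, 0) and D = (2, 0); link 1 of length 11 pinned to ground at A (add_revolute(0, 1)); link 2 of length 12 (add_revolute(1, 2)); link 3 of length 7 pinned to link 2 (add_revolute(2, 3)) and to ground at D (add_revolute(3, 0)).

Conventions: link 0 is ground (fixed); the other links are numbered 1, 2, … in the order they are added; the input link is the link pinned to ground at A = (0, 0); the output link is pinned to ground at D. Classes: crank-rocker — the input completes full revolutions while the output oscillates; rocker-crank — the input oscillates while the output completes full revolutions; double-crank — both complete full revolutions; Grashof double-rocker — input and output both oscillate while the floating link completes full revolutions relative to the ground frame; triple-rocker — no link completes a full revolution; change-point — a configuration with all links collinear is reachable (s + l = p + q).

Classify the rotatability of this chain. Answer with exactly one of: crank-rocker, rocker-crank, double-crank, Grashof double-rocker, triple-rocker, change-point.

lengths: ground=2, input=11, coupler=12, output=7
sorted: s=2 (shortest), l=12 (longest), p+q=18
s + l = 14 vs p + q = 18
s + l < p + q (Grashof) with shortest = ground link → double-crank

double-crank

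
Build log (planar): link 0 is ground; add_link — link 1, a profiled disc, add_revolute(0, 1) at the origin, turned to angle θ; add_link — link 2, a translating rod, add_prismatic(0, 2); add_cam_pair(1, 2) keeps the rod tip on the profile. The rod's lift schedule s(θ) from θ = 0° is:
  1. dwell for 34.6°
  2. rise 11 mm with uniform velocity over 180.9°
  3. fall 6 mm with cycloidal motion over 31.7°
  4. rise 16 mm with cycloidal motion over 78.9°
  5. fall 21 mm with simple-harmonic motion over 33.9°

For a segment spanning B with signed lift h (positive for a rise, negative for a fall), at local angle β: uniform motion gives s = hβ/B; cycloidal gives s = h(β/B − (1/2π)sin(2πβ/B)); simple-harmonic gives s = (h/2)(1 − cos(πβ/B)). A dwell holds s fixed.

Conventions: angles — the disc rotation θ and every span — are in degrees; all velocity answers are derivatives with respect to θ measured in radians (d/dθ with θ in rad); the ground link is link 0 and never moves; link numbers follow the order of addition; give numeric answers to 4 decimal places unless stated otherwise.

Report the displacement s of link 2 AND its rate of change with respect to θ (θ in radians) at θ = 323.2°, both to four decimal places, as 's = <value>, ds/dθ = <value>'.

seg 1 [0°–34.6°] dwell: s stays 0.0000
seg 2 [34.6°–215.5°] uniform, h=11: full span → s += 11 → s = 11.0000
seg 3 [215.5°–247.2°] cycloidal, h=-6: full span → s += -6 → s = 5.0000
seg 4 [247.2°–326.1°] cycloidal, h=16: θ=323.2° here. β=76, B=78.9. 16·(0.9632 − sin(2π·0.9632)/(2π)) = 15.9948 → s = 20.9948
velocity in seg [247.2°–326.1°] (cycloidal), θ in radians: β = 76° = 1.3265 rad, B = 78.9° = 1.3771 rad; ds/dθ = (h/B)(1 − cos(2πβ/B)) = (16/1.3771)(1 − cos(2π·0.9632)) = 0.308465 mm/rad

s = 20.9948, ds/dθ = 0.3085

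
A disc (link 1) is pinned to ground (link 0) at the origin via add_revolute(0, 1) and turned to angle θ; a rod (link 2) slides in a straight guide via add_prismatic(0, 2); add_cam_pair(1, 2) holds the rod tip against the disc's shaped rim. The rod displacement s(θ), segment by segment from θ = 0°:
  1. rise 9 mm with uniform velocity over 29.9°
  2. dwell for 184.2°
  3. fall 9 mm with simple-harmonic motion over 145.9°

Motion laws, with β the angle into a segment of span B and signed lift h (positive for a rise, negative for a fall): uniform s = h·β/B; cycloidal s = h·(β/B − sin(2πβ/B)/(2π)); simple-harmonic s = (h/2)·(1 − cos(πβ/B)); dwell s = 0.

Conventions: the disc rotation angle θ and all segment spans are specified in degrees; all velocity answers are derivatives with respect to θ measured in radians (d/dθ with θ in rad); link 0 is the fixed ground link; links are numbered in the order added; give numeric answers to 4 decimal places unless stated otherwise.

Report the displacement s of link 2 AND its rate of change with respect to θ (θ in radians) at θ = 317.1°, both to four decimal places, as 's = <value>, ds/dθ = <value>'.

segment 1 (0° to 29.9°, uniform, h = 9) is passed completely: s = 0.0000 + (9) = 9.0000
segment 2 (29.9° to 214.1°, dwell): s unchanged at 9.0000
θ = 317.1° falls in segment 3 (214.1° to 360°, simple-harmonic, h = -9): β = 317.1 − 214.1 = 103°, B = 145.9°; Δs = -9/2·(1 − cos(π·0.7060)) = -7.2128; s = 9.0000 − 7.2128 = 1.7872
velocity in seg [214.1°–360°] (simple-harmonic), θ in radians: β = 103° = 1.7977 rad, B = 145.9° = 2.5464 rad; ds/dθ = (πh/(2B)) sin(πβ/B) = (π·(-9)/(2·2.5464)) sin(π·0.7060) = -4.429543 mm/rad

s = 1.7872, ds/dθ = -4.4295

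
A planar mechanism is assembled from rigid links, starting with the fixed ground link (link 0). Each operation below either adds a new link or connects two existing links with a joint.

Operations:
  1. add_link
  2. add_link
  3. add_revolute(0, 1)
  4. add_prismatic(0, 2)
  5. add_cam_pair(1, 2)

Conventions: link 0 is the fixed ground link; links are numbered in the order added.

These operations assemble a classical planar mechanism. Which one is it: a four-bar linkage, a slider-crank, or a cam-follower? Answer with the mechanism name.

links: 3 (incl. ground); joints: 1 revolute, 1 prismatic, 1 higher (cam) pair, forming one closed loop
3 links, revolute + prismatic + higher pair in one loop → cam-follower

cam-follower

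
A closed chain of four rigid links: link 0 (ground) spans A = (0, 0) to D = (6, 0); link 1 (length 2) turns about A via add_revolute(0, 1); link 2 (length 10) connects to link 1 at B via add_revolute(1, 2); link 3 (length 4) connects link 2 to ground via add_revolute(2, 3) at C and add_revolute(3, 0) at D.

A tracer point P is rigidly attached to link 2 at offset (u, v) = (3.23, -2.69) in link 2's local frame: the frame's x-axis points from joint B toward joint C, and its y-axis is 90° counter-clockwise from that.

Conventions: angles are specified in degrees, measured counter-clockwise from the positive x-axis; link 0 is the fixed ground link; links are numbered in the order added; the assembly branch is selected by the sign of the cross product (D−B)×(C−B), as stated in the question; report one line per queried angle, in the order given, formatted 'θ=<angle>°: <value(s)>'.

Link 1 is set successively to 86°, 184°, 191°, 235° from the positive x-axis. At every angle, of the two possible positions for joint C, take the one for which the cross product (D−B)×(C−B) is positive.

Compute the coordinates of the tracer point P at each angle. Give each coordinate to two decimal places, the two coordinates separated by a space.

A=(0,0), D=(6.00,0)
θ=86°: B = A + 2.00·(cos86°, sin86°) = (0.1395, 1.9951)
θ=86°: |BD| = 6.1908
θ=86°: circle(B,10.00) ∩ circle(D,4.00): a=9.8797, h=1.5467
θ=86°:   candidates: C₊=(9.9905,0.2753) cross=9.575; C₋=(8.9936,-2.6530) cross=-9.575
θ=86°:   branch + wants cross > 0 → take C=(9.9905,0.2753) (cross=9.575)
θ=86°: ex = (C−B)/|BC| = (0.9851,-0.1720); ey = (0.1720,0.9851)
θ=86°: P = B + 3.23·ex + -2.69·ey = (2.8588,-1.2103)
θ=184°: B = A + 2.00·(cos184°, sin184°) = (-1.9951, -0.1395)
θ=184°: |BD| = 7.9963
θ=184°: circle(B,10.00) ∩ circle(D,4.00): a=9.2506, h=3.7983
θ=184°:   candidates: C₊=(7.1878,3.8196) cross=30.372; C₋=(7.3203,-3.7758) cross=-30.372
θ=184°:   branch + wants cross > 0 → take C=(7.1878,3.8196) (cross=30.372)
θ=184°: ex = (C−B)/|BC| = (0.9183,0.3959); ey = (-0.3959,0.9183)
θ=184°: P = B + 3.23·ex + -2.69·ey = (2.0359,-1.3309)
θ=191°: B = A + 2.00·(cos191°, sin191°) = (-1.9633, -0.3816)
θ=191°: |BD| = 7.9724
θ=191°: circle(B,10.00) ∩ circle(D,4.00): a=9.2544, h=3.7890
θ=191°:   candidates: C₊=(7.0991,3.8460) cross=30.207; C₋=(7.4619,-3.7233) cross=-30.207
θ=191°:   branch + wants cross > 0 → take C=(7.0991,3.8460) (cross=30.207)
θ=191°: ex = (C−B)/|BC| = (0.9062,0.4228); ey = (-0.4228,0.9062)
θ=191°: P = B + 3.23·ex + -2.69·ey = (2.1011,-1.4539)
θ=235°: B = A + 2.00·(cos235°, sin235°) = (-1.1472, -1.6383)
θ=235°: |BD| = 7.3325
θ=235°: circle(B,10.00) ∩ circle(D,4.00): a=9.3942, h=3.4278
θ=235°:   candidates: C₊=(7.2437,3.8017) cross=25.134; C₋=(8.7754,-2.8805) cross=-25.134
θ=235°:   branch + wants cross > 0 → take C=(7.2437,3.8017) (cross=25.134)
θ=235°: ex = (C−B)/|BC| = (0.8391,0.5440); ey = (-0.5440,0.8391)
θ=235°: P = B + 3.23·ex + -2.69·ey = (3.0265,-2.1383)

θ=86°: 2.86 -1.21
θ=184°: 2.04 -1.33
θ=191°: 2.10 -1.45
θ=235°: 3.03 -2.14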